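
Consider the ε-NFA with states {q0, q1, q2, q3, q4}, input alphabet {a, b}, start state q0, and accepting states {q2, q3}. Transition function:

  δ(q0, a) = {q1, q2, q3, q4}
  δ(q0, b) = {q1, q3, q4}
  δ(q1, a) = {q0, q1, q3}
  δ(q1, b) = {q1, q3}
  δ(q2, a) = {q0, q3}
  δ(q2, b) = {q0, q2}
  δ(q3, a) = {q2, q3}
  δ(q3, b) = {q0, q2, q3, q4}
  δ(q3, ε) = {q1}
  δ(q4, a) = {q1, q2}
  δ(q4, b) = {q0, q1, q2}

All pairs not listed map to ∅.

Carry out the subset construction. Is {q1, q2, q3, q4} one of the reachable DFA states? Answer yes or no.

yes

Start state of the DFA: {q0} (ε-closure of the NFA start).
{q0} --a--> {q1, q2, q3, q4}  [new]
{q0} --b--> {q1, q3, q4}  [new]
{q1, q2, q3, q4} --a--> {q0, q1, q2, q3}  [new]
{q1, q2, q3, q4} --b--> {q0, q1, q2, q3, q4}  [new]
{q1, q3, q4} --a--> {q0, q1, q2, q3}  [seen]
{q1, q3, q4} --b--> {q0, q1, q2, q3, q4}  [seen]
{q0, q1, q2, q3} --a--> {q0, q1, q2, q3, q4}  [seen]
{q0, q1, q2, q3} --b--> {q0, q1, q2, q3, q4}  [seen]
{q0, q1, q2, q3, q4} --a--> {q0, q1, q2, q3, q4}  [seen]
{q0, q1, q2, q3, q4} --b--> {q0, q1, q2, q3, q4}  [seen]
Reachable DFA states: {q0}, {q1, q2, q3, q4}, {q1, q3, q4}, {q0, q1, q2, q3}, {q0, q1, q2, q3, q4}.
{q1, q2, q3, q4} is among them.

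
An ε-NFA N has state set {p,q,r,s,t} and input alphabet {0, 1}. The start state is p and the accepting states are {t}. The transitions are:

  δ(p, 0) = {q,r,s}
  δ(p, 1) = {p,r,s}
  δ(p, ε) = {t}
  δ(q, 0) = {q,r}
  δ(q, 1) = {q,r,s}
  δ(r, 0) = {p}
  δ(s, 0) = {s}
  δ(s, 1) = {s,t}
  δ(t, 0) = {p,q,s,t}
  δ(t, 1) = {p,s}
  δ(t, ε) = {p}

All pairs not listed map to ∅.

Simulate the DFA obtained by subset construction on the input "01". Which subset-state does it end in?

Start: {p,t}.
δ(p,0) = {q,r,s}; δ(t,0) = {p,q,s,t}.
Union: {p,q,r,s,t}.
After 0: {p,q,r,s,t}.
δ(p,1) = {p,r,s}; δ(q,1) = {q,r,s}; δ(r,1) = ∅; δ(s,1) = {s,t}; δ(t,1) = {p,s}.
Union: {p,q,r,s,t}.
After 1: {p,q,r,s,t}.

{p,q,r,s,t}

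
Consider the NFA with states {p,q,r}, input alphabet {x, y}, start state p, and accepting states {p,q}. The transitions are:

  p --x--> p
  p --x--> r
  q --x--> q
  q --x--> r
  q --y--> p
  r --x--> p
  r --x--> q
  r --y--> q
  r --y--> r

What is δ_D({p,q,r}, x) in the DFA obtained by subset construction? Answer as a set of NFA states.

δ(p,x) = {p,r}; δ(q,x) = {q,r}; δ(r,x) = {p,q}.
Union: {p,q,r}.

{p,q,r}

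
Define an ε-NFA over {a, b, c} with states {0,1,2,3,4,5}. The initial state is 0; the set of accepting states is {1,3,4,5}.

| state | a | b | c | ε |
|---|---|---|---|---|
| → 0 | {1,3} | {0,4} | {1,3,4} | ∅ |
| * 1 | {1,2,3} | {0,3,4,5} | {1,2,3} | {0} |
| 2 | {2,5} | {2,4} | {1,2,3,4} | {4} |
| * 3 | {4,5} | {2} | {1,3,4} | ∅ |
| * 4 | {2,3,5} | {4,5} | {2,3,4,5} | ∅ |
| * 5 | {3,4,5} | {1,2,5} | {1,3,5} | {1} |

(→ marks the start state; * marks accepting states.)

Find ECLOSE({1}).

{0,1}

Begin with {1}.
1 →ε {0}; add 0.
ε-closure = {0,1}.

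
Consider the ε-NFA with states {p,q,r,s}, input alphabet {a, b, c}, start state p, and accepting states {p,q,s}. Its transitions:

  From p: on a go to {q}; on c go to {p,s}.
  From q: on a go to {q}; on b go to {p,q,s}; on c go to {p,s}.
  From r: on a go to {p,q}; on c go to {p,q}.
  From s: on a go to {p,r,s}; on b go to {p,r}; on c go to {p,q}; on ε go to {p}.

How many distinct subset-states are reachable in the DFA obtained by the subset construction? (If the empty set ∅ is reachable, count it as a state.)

8

Start state of the DFA: {p} (ε-closure of the NFA start).
{p} --a--> {q}  [new]
{p} --b--> ∅  [new]
{p} --c--> {p,s}  [new]
{q} --a--> {q}  [seen]
{q} --b--> {p,q,s}  [new]
{q} --c--> {p,s}  [seen]
∅ --a--> ∅  [seen]
∅ --b--> ∅  [seen]
∅ --c--> ∅  [seen]
{p,s} --a--> {p,q,r,s}  [new]
{p,s} --b--> {p,r}  [new]
{p,s} --c--> {p,q,s}  [seen]
{p,q,s} --a--> {p,q,r,s}  [seen]
{p,q,s} --b--> {p,q,r,s}  [seen]
{p,q,s} --c--> {p,q,s}  [seen]
{p,q,r,s} --a--> {p,q,r,s}  [seen]
{p,q,r,s} --b--> {p,q,r,s}  [seen]
{p,q,r,s} --c--> {p,q,s}  [seen]
{p,r} --a--> {p,q}  [new]
{p,r} --b--> ∅  [seen]
{p,r} --c--> {p,q,s}  [seen]
{p,q} --a--> {q}  [seen]
{p,q} --b--> {p,q,s}  [seen]
{p,q} --c--> {p,s}  [seen]
Reachable DFA states: {p}, {q}, ∅, {p,s}, {p,q,s}, {p,q,r,s}, {p,r}, {p,q}.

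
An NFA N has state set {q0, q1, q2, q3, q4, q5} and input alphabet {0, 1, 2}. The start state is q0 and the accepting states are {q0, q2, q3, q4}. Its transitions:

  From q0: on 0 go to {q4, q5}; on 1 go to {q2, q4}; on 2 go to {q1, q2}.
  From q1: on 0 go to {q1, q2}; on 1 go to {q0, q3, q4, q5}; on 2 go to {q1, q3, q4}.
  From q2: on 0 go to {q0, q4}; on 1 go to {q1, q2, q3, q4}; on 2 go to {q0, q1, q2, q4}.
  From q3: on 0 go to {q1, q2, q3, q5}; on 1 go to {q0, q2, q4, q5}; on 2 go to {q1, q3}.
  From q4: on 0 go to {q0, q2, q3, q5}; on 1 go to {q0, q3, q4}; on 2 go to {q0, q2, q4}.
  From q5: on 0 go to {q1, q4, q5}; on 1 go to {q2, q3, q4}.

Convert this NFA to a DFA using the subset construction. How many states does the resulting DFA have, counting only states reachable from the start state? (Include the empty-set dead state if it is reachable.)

Start state of the DFA: {q0}.
{q0} --0--> {q4, q5}  [new]
{q0} --1--> {q2, q4}  [new]
{q0} --2--> {q1, q2}  [new]
{q4, q5} --0--> {q0, q1, q2, q3, q4, q5}  [new]
{q4, q5} --1--> {q0, q2, q3, q4}  [new]
{q4, q5} --2--> {q0, q2, q4}  [new]
{q2, q4} --0--> {q0, q2, q3, q4, q5}  [new]
{q2, q4} --1--> {q0, q1, q2, q3, q4}  [new]
{q2, q4} --2--> {q0, q1, q2, q4}  [new]
{q1, q2} --0--> {q0, q1, q2, q4}  [seen]
{q1, q2} --1--> {q0, q1, q2, q3, q4, q5}  [seen]
{q1, q2} --2--> {q0, q1, q2, q3, q4}  [seen]
{q0, q1, q2, q3, q4, q5} --0--> {q0, q1, q2, q3, q4, q5}  [seen]
{q0, q1, q2, q3, q4, q5} --1--> {q0, q1, q2, q3, q4, q5}  [seen]
{q0, q1, q2, q3, q4, q5} --2--> {q0, q1, q2, q3, q4}  [seen]
{q0, q2, q3, q4} --0--> {q0, q1, q2, q3, q4, q5}  [seen]
{q0, q2, q3, q4} --1--> {q0, q1, q2, q3, q4, q5}  [seen]
{q0, q2, q3, q4} --2--> {q0, q1, q2, q3, q4}  [seen]
{q0, q2, q4} --0--> {q0, q2, q3, q4, q5}  [seen]
{q0, q2, q4} --1--> {q0, q1, q2, q3, q4}  [seen]
{q0, q2, q4} --2--> {q0, q1, q2, q4}  [seen]
{q0, q2, q3, q4, q5} --0--> {q0, q1, q2, q3, q4, q5}  [seen]
{q0, q2, q3, q4, q5} --1--> {q0, q1, q2, q3, q4, q5}  [seen]
{q0, q2, q3, q4, q5} --2--> {q0, q1, q2, q3, q4}  [seen]
{q0, q1, q2, q3, q4} --0--> {q0, q1, q2, q3, q4, q5}  [seen]
{q0, q1, q2, q3, q4} --1--> {q0, q1, q2, q3, q4, q5}  [seen]
{q0, q1, q2, q3, q4} --2--> {q0, q1, q2, q3, q4}  [seen]
{q0, q1, q2, q4} --0--> {q0, q1, q2, q3, q4, q5}  [seen]
{q0, q1, q2, q4} --1--> {q0, q1, q2, q3, q4, q5}  [seen]
{q0, q1, q2, q4} --2--> {q0, q1, q2, q3, q4}  [seen]
Reachable DFA states: {q0}, {q4, q5}, {q2, q4}, {q1, q2}, {q0, q1, q2, q3, q4, q5}, {q0, q2, q3, q4}, {q0, q2, q4}, {q0, q2, q3, q4, q5}, {q0, q1, q2, q3, q4}, {q0, q1, q2, q4}.

10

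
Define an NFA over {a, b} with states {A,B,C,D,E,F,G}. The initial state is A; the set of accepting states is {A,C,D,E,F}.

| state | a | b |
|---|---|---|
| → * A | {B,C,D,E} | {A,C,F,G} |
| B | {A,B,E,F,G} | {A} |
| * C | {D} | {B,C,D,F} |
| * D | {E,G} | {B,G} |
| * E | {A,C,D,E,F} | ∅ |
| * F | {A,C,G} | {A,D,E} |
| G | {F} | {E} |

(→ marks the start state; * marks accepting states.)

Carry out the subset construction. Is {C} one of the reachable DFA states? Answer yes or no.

Start state of the DFA: {A}.
{A} --a--> {B,C,D,E}  [new]
{A} --b--> {A,C,F,G}  [new]
{B,C,D,E} --a--> {A,B,C,D,E,F,G}  [new]
{B,C,D,E} --b--> {A,B,C,D,F,G}  [new]
{A,C,F,G} --a--> {A,B,C,D,E,F,G}  [seen]
{A,C,F,G} --b--> {A,B,C,D,E,F,G}  [seen]
{A,B,C,D,E,F,G} --a--> {A,B,C,D,E,F,G}  [seen]
{A,B,C,D,E,F,G} --b--> {A,B,C,D,E,F,G}  [seen]
{A,B,C,D,F,G} --a--> {A,B,C,D,E,F,G}  [seen]
{A,B,C,D,F,G} --b--> {A,B,C,D,E,F,G}  [seen]
Reachable DFA states: {A}, {B,C,D,E}, {A,C,F,G}, {A,B,C,D,E,F,G}, {A,B,C,D,F,G}.
{C} is not among them.

no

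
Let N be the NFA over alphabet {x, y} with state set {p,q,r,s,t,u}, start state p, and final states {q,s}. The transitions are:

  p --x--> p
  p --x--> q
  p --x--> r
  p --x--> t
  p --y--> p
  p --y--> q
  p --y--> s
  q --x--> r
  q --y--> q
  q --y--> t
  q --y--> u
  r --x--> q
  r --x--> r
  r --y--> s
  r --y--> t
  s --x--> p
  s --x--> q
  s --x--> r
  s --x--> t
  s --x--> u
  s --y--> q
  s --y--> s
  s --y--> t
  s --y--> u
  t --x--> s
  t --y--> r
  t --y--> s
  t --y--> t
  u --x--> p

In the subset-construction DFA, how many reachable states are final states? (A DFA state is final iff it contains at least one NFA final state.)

6

Start state of the DFA: {p}.
{p} --x--> {p,q,r,t}  [new]
{p} --y--> {p,q,s}  [new]
{p,q,r,t} --x--> {p,q,r,s,t}  [new]
{p,q,r,t} --y--> {p,q,r,s,t,u}  [new]
{p,q,s} --x--> {p,q,r,t,u}  [new]
{p,q,s} --y--> {p,q,s,t,u}  [new]
{p,q,r,s,t} --x--> {p,q,r,s,t,u}  [seen]
{p,q,r,s,t} --y--> {p,q,r,s,t,u}  [seen]
{p,q,r,s,t,u} --x--> {p,q,r,s,t,u}  [seen]
{p,q,r,s,t,u} --y--> {p,q,r,s,t,u}  [seen]
{p,q,r,t,u} --x--> {p,q,r,s,t}  [seen]
{p,q,r,t,u} --y--> {p,q,r,s,t,u}  [seen]
{p,q,s,t,u} --x--> {p,q,r,s,t,u}  [seen]
{p,q,s,t,u} --y--> {p,q,r,s,t,u}  [seen]
Reachable DFA states: {p}, {p,q,r,t}, {p,q,s}, {p,q,r,s,t}, {p,q,r,s,t,u}, {p,q,r,t,u}, {p,q,s,t,u}.
Accepting DFA states (contain an NFA accepting state): {p,q,r,t}, {p,q,s}, {p,q,r,s,t}, {p,q,r,s,t,u}, {p,q,r,t,u}, {p,q,s,t,u}.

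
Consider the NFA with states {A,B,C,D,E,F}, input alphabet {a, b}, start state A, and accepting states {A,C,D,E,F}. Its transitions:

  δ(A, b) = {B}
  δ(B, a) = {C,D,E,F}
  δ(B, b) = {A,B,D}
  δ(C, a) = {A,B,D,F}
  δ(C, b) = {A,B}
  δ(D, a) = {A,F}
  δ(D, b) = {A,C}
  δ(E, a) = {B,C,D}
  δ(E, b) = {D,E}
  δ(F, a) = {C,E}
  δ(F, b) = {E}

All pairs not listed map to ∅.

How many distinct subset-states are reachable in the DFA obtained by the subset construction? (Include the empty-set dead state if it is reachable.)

Start state of the DFA: {A}.
{A} --a--> ∅  [new]
{A} --b--> {B}  [new]
∅ --a--> ∅  [seen]
∅ --b--> ∅  [seen]
{B} --a--> {C,D,E,F}  [new]
{B} --b--> {A,B,D}  [new]
{C,D,E,F} --a--> {A,B,C,D,E,F}  [new]
{C,D,E,F} --b--> {A,B,C,D,E}  [new]
{A,B,D} --a--> {A,C,D,E,F}  [new]
{A,B,D} --b--> {A,B,C,D}  [new]
{A,B,C,D,E,F} --a--> {A,B,C,D,E,F}  [seen]
{A,B,C,D,E,F} --b--> {A,B,C,D,E}  [seen]
{A,B,C,D,E} --a--> {A,B,C,D,E,F}  [seen]
{A,B,C,D,E} --b--> {A,B,C,D,E}  [seen]
{A,C,D,E,F} --a--> {A,B,C,D,E,F}  [seen]
{A,C,D,E,F} --b--> {A,B,C,D,E}  [seen]
{A,B,C,D} --a--> {A,B,C,D,E,F}  [seen]
{A,B,C,D} --b--> {A,B,C,D}  [seen]
Reachable DFA states: {A}, ∅, {B}, {C,D,E,F}, {A,B,D}, {A,B,C,D,E,F}, {A,B,C,D,E}, {A,C,D,E,F}, {A,B,C,D}.

9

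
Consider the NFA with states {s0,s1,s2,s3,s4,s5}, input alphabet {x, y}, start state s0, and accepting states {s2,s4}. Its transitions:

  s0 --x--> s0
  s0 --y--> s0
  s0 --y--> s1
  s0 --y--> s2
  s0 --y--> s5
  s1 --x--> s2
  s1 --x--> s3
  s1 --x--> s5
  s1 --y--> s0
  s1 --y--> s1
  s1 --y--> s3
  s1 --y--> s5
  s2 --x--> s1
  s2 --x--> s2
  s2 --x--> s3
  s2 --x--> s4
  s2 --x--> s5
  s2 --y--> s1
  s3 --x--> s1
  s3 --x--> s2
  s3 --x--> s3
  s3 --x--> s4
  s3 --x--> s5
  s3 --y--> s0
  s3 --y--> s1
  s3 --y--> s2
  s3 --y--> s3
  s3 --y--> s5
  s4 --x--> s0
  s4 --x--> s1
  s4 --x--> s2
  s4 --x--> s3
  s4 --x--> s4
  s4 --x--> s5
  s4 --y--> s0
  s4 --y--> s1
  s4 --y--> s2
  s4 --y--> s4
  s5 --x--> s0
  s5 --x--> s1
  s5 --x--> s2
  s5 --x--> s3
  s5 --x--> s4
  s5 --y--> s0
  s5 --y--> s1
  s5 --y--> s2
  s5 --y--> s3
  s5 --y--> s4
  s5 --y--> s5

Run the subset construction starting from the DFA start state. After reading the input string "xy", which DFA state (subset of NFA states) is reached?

Start: {s0}.
δ(s0,x) = {s0}.
Union: {s0}.
After x: {s0}.
δ(s0,y) = {s0,s1,s2,s5}.
Union: {s0,s1,s2,s5}.
After y: {s0,s1,s2,s5}.

{s0,s1,s2,s5}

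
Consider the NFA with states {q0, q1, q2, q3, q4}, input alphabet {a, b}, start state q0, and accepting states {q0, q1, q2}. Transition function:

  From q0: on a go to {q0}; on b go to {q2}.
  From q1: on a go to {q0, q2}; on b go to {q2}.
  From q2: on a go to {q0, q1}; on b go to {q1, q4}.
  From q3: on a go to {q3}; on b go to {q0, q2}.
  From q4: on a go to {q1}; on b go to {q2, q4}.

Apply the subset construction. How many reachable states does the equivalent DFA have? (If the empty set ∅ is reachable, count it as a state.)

8

Start state of the DFA: {q0}.
{q0} --a--> {q0}  [seen]
{q0} --b--> {q2}  [new]
{q2} --a--> {q0, q1}  [new]
{q2} --b--> {q1, q4}  [new]
{q0, q1} --a--> {q0, q2}  [new]
{q0, q1} --b--> {q2}  [seen]
{q1, q4} --a--> {q0, q1, q2}  [new]
{q1, q4} --b--> {q2, q4}  [new]
{q0, q2} --a--> {q0, q1}  [seen]
{q0, q2} --b--> {q1, q2, q4}  [new]
{q0, q1, q2} --a--> {q0, q1, q2}  [seen]
{q0, q1, q2} --b--> {q1, q2, q4}  [seen]
{q2, q4} --a--> {q0, q1}  [seen]
{q2, q4} --b--> {q1, q2, q4}  [seen]
{q1, q2, q4} --a--> {q0, q1, q2}  [seen]
{q1, q2, q4} --b--> {q1, q2, q4}  [seen]
Reachable DFA states: {q0}, {q2}, {q0, q1}, {q1, q4}, {q0, q2}, {q0, q1, q2}, {q2, q4}, {q1, q2, q4}.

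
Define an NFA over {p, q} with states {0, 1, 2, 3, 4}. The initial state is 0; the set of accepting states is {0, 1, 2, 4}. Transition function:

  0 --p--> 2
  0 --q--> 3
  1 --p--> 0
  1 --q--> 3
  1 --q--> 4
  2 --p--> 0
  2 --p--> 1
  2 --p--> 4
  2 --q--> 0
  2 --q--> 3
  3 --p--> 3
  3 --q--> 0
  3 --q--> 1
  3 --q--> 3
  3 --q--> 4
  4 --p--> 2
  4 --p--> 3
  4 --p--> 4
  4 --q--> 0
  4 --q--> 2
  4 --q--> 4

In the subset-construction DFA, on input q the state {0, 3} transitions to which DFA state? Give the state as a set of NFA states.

δ(0,q) = {3}; δ(3,q) = {0, 1, 3, 4}.
Union: {0, 1, 3, 4}.

{0, 1, 3, 4}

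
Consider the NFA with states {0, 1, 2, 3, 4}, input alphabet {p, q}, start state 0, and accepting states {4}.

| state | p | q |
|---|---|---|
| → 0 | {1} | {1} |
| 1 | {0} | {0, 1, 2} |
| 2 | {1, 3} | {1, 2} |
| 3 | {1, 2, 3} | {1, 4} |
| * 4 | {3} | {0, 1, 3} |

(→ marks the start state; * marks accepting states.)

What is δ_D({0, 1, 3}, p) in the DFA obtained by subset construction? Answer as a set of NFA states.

{0, 1, 2, 3}

δ(0,p) = {1}; δ(1,p) = {0}; δ(3,p) = {1, 2, 3}.
Union: {0, 1, 2, 3}.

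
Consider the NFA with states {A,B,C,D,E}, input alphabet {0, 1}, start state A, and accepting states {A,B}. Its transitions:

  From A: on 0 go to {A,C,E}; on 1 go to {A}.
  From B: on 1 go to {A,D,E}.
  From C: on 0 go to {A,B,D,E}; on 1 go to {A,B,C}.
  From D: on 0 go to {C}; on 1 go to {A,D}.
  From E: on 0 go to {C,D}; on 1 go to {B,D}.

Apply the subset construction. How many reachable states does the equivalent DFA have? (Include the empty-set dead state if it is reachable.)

4

Start state of the DFA: {A}.
{A} --0--> {A,C,E}  [new]
{A} --1--> {A}  [seen]
{A,C,E} --0--> {A,B,C,D,E}  [new]
{A,C,E} --1--> {A,B,C,D}  [new]
{A,B,C,D,E} --0--> {A,B,C,D,E}  [seen]
{A,B,C,D,E} --1--> {A,B,C,D,E}  [seen]
{A,B,C,D} --0--> {A,B,C,D,E}  [seen]
{A,B,C,D} --1--> {A,B,C,D,E}  [seen]
Reachable DFA states: {A}, {A,C,E}, {A,B,C,D,E}, {A,B,C,D}.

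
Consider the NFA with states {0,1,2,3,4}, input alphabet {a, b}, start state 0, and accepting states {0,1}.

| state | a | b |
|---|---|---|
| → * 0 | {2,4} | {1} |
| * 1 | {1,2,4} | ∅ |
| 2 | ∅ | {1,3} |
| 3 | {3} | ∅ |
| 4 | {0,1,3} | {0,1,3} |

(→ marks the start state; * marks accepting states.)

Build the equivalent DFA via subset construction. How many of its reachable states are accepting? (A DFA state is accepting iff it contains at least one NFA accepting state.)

6

Start state of the DFA: {0}.
{0} --a--> {2,4}  [new]
{0} --b--> {1}  [new]
{2,4} --a--> {0,1,3}  [new]
{2,4} --b--> {0,1,3}  [seen]
{1} --a--> {1,2,4}  [new]
{1} --b--> ∅  [new]
{0,1,3} --a--> {1,2,3,4}  [new]
{0,1,3} --b--> {1}  [seen]
{1,2,4} --a--> {0,1,2,3,4}  [new]
{1,2,4} --b--> {0,1,3}  [seen]
∅ --a--> ∅  [seen]
∅ --b--> ∅  [seen]
{1,2,3,4} --a--> {0,1,2,3,4}  [seen]
{1,2,3,4} --b--> {0,1,3}  [seen]
{0,1,2,3,4} --a--> {0,1,2,3,4}  [seen]
{0,1,2,3,4} --b--> {0,1,3}  [seen]
Reachable DFA states: {0}, {2,4}, {1}, {0,1,3}, {1,2,4}, ∅, {1,2,3,4}, {0,1,2,3,4}.
Accepting DFA states (contain an NFA accepting state): {0}, {1}, {0,1,3}, {1,2,4}, {1,2,3,4}, {0,1,2,3,4}.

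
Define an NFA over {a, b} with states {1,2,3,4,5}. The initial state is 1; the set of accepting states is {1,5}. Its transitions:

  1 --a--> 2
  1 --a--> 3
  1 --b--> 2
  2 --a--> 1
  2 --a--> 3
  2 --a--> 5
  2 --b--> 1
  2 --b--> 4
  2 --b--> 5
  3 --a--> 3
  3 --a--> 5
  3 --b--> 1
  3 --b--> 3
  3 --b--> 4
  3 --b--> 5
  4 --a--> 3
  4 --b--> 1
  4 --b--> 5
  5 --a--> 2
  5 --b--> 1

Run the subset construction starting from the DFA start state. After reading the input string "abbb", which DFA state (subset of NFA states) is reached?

{1,2,3,4,5}

Start: {1}.
δ(1,a) = {2,3}.
Union: {2,3}.
After a: {2,3}.
δ(2,b) = {1,4,5}; δ(3,b) = {1,3,4,5}.
Union: {1,3,4,5}.
After b: {1,3,4,5}.
δ(1,b) = {2}; δ(3,b) = {1,3,4,5}; δ(4,b) = {1,5}; δ(5,b) = {1}.
Union: {1,2,3,4,5}.
After b: {1,2,3,4,5}.
δ(1,b) = {2}; δ(2,b) = {1,4,5}; δ(3,b) = {1,3,4,5}; δ(4,b) = {1,5}; δ(5,b) = {1}.
Union: {1,2,3,4,5}.
After b: {1,2,3,4,5}.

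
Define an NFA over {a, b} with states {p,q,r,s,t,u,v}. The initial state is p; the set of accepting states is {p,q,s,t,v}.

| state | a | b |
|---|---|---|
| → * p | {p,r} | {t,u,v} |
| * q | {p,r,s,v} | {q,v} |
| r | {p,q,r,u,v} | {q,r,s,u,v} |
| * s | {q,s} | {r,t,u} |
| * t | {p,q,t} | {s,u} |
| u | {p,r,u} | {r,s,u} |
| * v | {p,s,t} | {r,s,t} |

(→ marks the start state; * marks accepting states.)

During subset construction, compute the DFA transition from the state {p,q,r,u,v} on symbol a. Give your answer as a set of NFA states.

δ(p,a) = {p,r}; δ(q,a) = {p,r,s,v}; δ(r,a) = {p,q,r,u,v}; δ(u,a) = {p,r,u}; δ(v,a) = {p,s,t}.
Union: {p,q,r,s,t,u,v}.

{p,q,r,s,t,u,v}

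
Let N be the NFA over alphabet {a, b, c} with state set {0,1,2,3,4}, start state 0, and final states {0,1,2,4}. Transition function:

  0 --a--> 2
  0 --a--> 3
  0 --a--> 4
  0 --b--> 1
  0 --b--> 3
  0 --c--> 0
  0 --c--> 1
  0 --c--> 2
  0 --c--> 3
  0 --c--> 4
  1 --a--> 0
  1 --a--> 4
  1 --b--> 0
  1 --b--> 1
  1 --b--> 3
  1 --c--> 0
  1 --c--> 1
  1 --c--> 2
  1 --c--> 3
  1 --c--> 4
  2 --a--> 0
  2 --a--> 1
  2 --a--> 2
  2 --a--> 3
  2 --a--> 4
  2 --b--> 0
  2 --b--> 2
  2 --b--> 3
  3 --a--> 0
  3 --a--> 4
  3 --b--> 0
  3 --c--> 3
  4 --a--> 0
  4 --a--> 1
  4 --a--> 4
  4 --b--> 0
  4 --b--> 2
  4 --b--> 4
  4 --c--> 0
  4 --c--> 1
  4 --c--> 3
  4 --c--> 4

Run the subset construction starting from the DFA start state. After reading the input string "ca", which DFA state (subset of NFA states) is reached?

Start: {0}.
δ(0,c) = {0,1,2,3,4}.
Union: {0,1,2,3,4}.
After c: {0,1,2,3,4}.
δ(0,a) = {2,3,4}; δ(1,a) = {0,4}; δ(2,a) = {0,1,2,3,4}; δ(3,a) = {0,4}; δ(4,a) = {0,1,4}.
Union: {0,1,2,3,4}.
After a: {0,1,2,3,4}.

{0,1,2,3,4}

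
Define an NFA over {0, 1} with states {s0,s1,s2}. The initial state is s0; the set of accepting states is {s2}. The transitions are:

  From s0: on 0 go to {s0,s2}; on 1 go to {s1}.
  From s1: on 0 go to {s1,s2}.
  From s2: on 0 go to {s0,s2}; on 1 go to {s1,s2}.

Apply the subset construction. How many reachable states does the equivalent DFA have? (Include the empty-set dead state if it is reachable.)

6

Start state of the DFA: {s0}.
{s0} --0--> {s0,s2}  [new]
{s0} --1--> {s1}  [new]
{s0,s2} --0--> {s0,s2}  [seen]
{s0,s2} --1--> {s1,s2}  [new]
{s1} --0--> {s1,s2}  [seen]
{s1} --1--> ∅  [new]
{s1,s2} --0--> {s0,s1,s2}  [new]
{s1,s2} --1--> {s1,s2}  [seen]
∅ --0--> ∅  [seen]
∅ --1--> ∅  [seen]
{s0,s1,s2} --0--> {s0,s1,s2}  [seen]
{s0,s1,s2} --1--> {s1,s2}  [seen]
Reachable DFA states: {s0}, {s0,s2}, {s1}, {s1,s2}, ∅, {s0,s1,s2}.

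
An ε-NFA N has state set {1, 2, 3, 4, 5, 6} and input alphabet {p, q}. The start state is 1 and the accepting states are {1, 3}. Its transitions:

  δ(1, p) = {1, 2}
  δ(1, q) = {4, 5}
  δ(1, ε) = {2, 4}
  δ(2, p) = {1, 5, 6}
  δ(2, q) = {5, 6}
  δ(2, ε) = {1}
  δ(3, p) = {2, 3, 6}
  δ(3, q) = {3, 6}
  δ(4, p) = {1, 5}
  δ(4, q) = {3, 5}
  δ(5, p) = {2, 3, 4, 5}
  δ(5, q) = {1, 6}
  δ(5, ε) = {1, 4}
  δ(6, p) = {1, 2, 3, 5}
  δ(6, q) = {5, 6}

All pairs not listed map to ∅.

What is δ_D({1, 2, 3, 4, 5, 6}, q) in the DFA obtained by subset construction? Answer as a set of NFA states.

{1, 2, 3, 4, 5, 6}

δ(1,q) = {4, 5}; δ(2,q) = {5, 6}; δ(3,q) = {3, 6}; δ(4,q) = {3, 5}; δ(5,q) = {1, 6}; δ(6,q) = {5, 6}.
Union: {1, 3, 4, 5, 6}.
ε-closure gives {1, 2, 3, 4, 5, 6}.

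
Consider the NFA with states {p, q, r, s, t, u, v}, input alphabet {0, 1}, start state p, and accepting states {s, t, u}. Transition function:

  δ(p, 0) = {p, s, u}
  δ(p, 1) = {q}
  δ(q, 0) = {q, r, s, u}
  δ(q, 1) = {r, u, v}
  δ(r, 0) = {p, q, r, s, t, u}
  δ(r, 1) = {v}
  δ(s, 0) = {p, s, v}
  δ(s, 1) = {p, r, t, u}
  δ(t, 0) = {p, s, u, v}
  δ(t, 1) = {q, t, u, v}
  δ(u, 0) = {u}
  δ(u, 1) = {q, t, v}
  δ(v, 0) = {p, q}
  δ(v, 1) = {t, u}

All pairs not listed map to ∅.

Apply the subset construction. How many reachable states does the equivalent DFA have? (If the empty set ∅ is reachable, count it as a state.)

Start state of the DFA: {p}.
{p} --0--> {p, s, u}  [new]
{p} --1--> {q}  [new]
{p, s, u} --0--> {p, s, u, v}  [new]
{p, s, u} --1--> {p, q, r, t, u, v}  [new]
{q} --0--> {q, r, s, u}  [new]
{q} --1--> {r, u, v}  [new]
{p, s, u, v} --0--> {p, q, s, u, v}  [new]
{p, s, u, v} --1--> {p, q, r, t, u, v}  [seen]
{p, q, r, t, u, v} --0--> {p, q, r, s, t, u, v}  [new]
{p, q, r, t, u, v} --1--> {q, r, t, u, v}  [new]
{q, r, s, u} --0--> {p, q, r, s, t, u, v}  [seen]
{q, r, s, u} --1--> {p, q, r, t, u, v}  [seen]
{r, u, v} --0--> {p, q, r, s, t, u}  [new]
{r, u, v} --1--> {q, t, u, v}  [new]
{p, q, s, u, v} --0--> {p, q, r, s, u, v}  [new]
{p, q, s, u, v} --1--> {p, q, r, t, u, v}  [seen]
{p, q, r, s, t, u, v} --0--> {p, q, r, s, t, u, v}  [seen]
{p, q, r, s, t, u, v} --1--> {p, q, r, t, u, v}  [seen]
{q, r, t, u, v} --0--> {p, q, r, s, t, u, v}  [seen]
{q, r, t, u, v} --1--> {q, r, t, u, v}  [seen]
{p, q, r, s, t, u} --0--> {p, q, r, s, t, u, v}  [seen]
{p, q, r, s, t, u} --1--> {p, q, r, t, u, v}  [seen]
{q, t, u, v} --0--> {p, q, r, s, u, v}  [seen]
{q, t, u, v} --1--> {q, r, t, u, v}  [seen]
{p, q, r, s, u, v} --0--> {p, q, r, s, t, u, v}  [seen]
{p, q, r, s, u, v} --1--> {p, q, r, t, u, v}  [seen]
Reachable DFA states: {p}, {p, s, u}, {q}, {p, s, u, v}, {p, q, r, t, u, v}, {q, r, s, u}, {r, u, v}, {p, q, s, u, v}, {p, q, r, s, t, u, v}, {q, r, t, u, v}, {p, q, r, s, t, u}, {q, t, u, v}, {p, q, r, s, u, v}.

13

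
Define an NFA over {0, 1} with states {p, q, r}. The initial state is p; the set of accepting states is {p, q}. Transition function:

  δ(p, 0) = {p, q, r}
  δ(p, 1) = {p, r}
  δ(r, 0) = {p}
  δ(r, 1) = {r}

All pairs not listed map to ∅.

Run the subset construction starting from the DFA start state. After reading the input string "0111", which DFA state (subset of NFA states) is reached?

{p, r}

Start: {p}.
δ(p,0) = {p, q, r}.
Union: {p, q, r}.
After 0: {p, q, r}.
δ(p,1) = {p, r}; δ(q,1) = ∅; δ(r,1) = {r}.
Union: {p, r}.
After 1: {p, r}.
δ(p,1) = {p, r}; δ(r,1) = {r}.
Union: {p, r}.
After 1: {p, r}.
δ(p,1) = {p, r}; δ(r,1) = {r}.
Union: {p, r}.
After 1: {p, r}.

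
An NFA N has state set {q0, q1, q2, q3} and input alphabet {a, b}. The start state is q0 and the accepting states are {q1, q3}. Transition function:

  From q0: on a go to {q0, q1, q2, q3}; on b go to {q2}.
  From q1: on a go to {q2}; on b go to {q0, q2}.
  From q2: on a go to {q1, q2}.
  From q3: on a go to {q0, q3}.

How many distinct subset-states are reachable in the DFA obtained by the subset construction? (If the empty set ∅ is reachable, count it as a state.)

6

Start state of the DFA: {q0}.
{q0} --a--> {q0, q1, q2, q3}  [new]
{q0} --b--> {q2}  [new]
{q0, q1, q2, q3} --a--> {q0, q1, q2, q3}  [seen]
{q0, q1, q2, q3} --b--> {q0, q2}  [new]
{q2} --a--> {q1, q2}  [new]
{q2} --b--> ∅  [new]
{q0, q2} --a--> {q0, q1, q2, q3}  [seen]
{q0, q2} --b--> {q2}  [seen]
{q1, q2} --a--> {q1, q2}  [seen]
{q1, q2} --b--> {q0, q2}  [seen]
∅ --a--> ∅  [seen]
∅ --b--> ∅  [seen]
Reachable DFA states: {q0}, {q0, q1, q2, q3}, {q2}, {q0, q2}, {q1, q2}, ∅.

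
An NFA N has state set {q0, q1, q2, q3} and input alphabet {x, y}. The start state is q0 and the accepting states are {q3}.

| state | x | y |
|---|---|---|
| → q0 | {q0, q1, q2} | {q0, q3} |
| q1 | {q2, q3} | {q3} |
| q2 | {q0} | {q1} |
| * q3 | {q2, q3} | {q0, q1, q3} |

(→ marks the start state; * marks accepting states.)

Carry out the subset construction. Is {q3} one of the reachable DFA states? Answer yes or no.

no

Start state of the DFA: {q0}.
{q0} --x--> {q0, q1, q2}  [new]
{q0} --y--> {q0, q3}  [new]
{q0, q1, q2} --x--> {q0, q1, q2, q3}  [new]
{q0, q1, q2} --y--> {q0, q1, q3}  [new]
{q0, q3} --x--> {q0, q1, q2, q3}  [seen]
{q0, q3} --y--> {q0, q1, q3}  [seen]
{q0, q1, q2, q3} --x--> {q0, q1, q2, q3}  [seen]
{q0, q1, q2, q3} --y--> {q0, q1, q3}  [seen]
{q0, q1, q3} --x--> {q0, q1, q2, q3}  [seen]
{q0, q1, q3} --y--> {q0, q1, q3}  [seen]
Reachable DFA states: {q0}, {q0, q1, q2}, {q0, q3}, {q0, q1, q2, q3}, {q0, q1, q3}.
{q3} is not among them.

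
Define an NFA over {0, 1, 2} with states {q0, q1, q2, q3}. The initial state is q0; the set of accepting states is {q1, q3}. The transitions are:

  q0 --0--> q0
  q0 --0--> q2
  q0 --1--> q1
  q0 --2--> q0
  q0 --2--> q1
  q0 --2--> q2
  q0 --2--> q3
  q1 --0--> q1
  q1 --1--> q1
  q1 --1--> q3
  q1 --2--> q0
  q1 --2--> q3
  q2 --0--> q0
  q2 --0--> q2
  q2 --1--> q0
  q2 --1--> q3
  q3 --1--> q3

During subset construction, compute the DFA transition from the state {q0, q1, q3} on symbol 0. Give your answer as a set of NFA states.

δ(q0,0) = {q0, q2}; δ(q1,0) = {q1}; δ(q3,0) = ∅.
Union: {q0, q1, q2}.

{q0, q1, q2}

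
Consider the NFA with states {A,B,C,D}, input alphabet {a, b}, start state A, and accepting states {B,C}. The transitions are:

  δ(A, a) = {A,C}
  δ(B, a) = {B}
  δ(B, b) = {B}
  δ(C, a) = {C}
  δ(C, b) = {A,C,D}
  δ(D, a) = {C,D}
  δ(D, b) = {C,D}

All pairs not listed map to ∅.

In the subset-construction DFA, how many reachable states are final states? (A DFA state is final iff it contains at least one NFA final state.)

2

Start state of the DFA: {A}.
{A} --a--> {A,C}  [new]
{A} --b--> ∅  [new]
{A,C} --a--> {A,C}  [seen]
{A,C} --b--> {A,C,D}  [new]
∅ --a--> ∅  [seen]
∅ --b--> ∅  [seen]
{A,C,D} --a--> {A,C,D}  [seen]
{A,C,D} --b--> {A,C,D}  [seen]
Reachable DFA states: {A}, {A,C}, ∅, {A,C,D}.
Accepting DFA states (contain an NFA accepting state): {A,C}, {A,C,D}.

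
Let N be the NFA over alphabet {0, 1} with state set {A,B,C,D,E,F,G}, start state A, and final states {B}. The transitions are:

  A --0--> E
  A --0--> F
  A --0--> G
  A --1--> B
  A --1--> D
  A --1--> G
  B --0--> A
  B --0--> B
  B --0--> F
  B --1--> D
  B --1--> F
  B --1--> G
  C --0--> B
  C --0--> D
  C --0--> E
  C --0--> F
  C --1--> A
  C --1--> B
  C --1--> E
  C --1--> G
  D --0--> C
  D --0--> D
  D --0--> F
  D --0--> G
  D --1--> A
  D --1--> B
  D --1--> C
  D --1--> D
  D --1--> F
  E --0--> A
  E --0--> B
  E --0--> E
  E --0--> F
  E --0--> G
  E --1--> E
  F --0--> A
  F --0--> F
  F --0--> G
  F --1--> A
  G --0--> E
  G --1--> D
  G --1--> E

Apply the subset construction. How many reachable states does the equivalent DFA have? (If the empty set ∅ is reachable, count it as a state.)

7

Start state of the DFA: {A}.
{A} --0--> {E,F,G}  [new]
{A} --1--> {B,D,G}  [new]
{E,F,G} --0--> {A,B,E,F,G}  [new]
{E,F,G} --1--> {A,D,E}  [new]
{B,D,G} --0--> {A,B,C,D,E,F,G}  [new]
{B,D,G} --1--> {A,B,C,D,E,F,G}  [seen]
{A,B,E,F,G} --0--> {A,B,E,F,G}  [seen]
{A,B,E,F,G} --1--> {A,B,D,E,F,G}  [new]
{A,D,E} --0--> {A,B,C,D,E,F,G}  [seen]
{A,D,E} --1--> {A,B,C,D,E,F,G}  [seen]
{A,B,C,D,E,F,G} --0--> {A,B,C,D,E,F,G}  [seen]
{A,B,C,D,E,F,G} --1--> {A,B,C,D,E,F,G}  [seen]
{A,B,D,E,F,G} --0--> {A,B,C,D,E,F,G}  [seen]
{A,B,D,E,F,G} --1--> {A,B,C,D,E,F,G}  [seen]
Reachable DFA states: {A}, {E,F,G}, {B,D,G}, {A,B,E,F,G}, {A,D,E}, {A,B,C,D,E,F,G}, {A,B,D,E,F,G}.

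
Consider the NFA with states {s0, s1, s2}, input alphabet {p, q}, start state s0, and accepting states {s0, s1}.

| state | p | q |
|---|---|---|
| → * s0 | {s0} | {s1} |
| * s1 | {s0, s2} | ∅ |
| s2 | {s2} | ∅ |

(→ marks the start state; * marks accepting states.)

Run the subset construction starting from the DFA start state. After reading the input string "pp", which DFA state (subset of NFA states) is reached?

Start: {s0}.
δ(s0,p) = {s0}.
Union: {s0}.
After p: {s0}.
δ(s0,p) = {s0}.
Union: {s0}.
After p: {s0}.

{s0}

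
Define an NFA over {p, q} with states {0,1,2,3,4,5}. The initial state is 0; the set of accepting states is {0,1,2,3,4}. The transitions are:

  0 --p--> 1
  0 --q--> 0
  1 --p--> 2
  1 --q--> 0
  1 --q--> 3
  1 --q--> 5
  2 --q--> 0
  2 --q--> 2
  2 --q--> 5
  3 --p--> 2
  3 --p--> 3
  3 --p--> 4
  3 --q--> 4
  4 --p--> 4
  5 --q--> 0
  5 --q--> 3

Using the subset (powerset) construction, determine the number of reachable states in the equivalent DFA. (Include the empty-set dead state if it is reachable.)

Start state of the DFA: {0}.
{0} --p--> {1}  [new]
{0} --q--> {0}  [seen]
{1} --p--> {2}  [new]
{1} --q--> {0,3,5}  [new]
{2} --p--> ∅  [new]
{2} --q--> {0,2,5}  [new]
{0,3,5} --p--> {1,2,3,4}  [new]
{0,3,5} --q--> {0,3,4}  [new]
∅ --p--> ∅  [seen]
∅ --q--> ∅  [seen]
{0,2,5} --p--> {1}  [seen]
{0,2,5} --q--> {0,2,3,5}  [new]
{1,2,3,4} --p--> {2,3,4}  [new]
{1,2,3,4} --q--> {0,2,3,4,5}  [new]
{0,3,4} --p--> {1,2,3,4}  [seen]
{0,3,4} --q--> {0,4}  [new]
{0,2,3,5} --p--> {1,2,3,4}  [seen]
{0,2,3,5} --q--> {0,2,3,4,5}  [seen]
{2,3,4} --p--> {2,3,4}  [seen]
{2,3,4} --q--> {0,2,4,5}  [new]
{0,2,3,4,5} --p--> {1,2,3,4}  [seen]
{0,2,3,4,5} --q--> {0,2,3,4,5}  [seen]
{0,4} --p--> {1,4}  [new]
{0,4} --q--> {0}  [seen]
{0,2,4,5} --p--> {1,4}  [seen]
{0,2,4,5} --q--> {0,2,3,5}  [seen]
{1,4} --p--> {2,4}  [new]
{1,4} --q--> {0,3,5}  [seen]
{2,4} --p--> {4}  [new]
{2,4} --q--> {0,2,5}  [seen]
{4} --p--> {4}  [seen]
{4} --q--> ∅  [seen]
Reachable DFA states: {0}, {1}, {2}, {0,3,5}, ∅, {0,2,5}, {1,2,3,4}, {0,3,4}, {0,2,3,5}, {2,3,4}, {0,2,3,4,5}, {0,4}, {0,2,4,5}, {1,4}, {2,4}, {4}.

16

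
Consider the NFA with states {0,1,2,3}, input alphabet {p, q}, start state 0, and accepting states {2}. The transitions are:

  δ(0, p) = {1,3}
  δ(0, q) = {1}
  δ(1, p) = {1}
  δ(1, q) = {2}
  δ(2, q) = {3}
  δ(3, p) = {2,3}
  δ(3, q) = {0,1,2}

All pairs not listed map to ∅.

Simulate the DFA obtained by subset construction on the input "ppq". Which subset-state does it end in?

{0,1,2,3}

Start: {0}.
δ(0,p) = {1,3}.
Union: {1,3}.
After p: {1,3}.
δ(1,p) = {1}; δ(3,p) = {2,3}.
Union: {1,2,3}.
After p: {1,2,3}.
δ(1,q) = {2}; δ(2,q) = {3}; δ(3,q) = {0,1,2}.
Union: {0,1,2,3}.
After q: {0,1,2,3}.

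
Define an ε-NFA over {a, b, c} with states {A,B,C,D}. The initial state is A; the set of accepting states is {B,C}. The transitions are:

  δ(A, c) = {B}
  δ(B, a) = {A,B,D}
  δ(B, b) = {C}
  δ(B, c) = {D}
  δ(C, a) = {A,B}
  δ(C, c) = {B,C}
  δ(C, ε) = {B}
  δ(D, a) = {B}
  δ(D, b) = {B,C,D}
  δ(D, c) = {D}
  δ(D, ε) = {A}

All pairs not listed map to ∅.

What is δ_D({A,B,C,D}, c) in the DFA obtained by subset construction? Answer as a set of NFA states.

{A,B,C,D}

δ(A,c) = {B}; δ(B,c) = {D}; δ(C,c) = {B,C}; δ(D,c) = {D}.
Union: {B,C,D}.
ε-closure gives {A,B,C,D}.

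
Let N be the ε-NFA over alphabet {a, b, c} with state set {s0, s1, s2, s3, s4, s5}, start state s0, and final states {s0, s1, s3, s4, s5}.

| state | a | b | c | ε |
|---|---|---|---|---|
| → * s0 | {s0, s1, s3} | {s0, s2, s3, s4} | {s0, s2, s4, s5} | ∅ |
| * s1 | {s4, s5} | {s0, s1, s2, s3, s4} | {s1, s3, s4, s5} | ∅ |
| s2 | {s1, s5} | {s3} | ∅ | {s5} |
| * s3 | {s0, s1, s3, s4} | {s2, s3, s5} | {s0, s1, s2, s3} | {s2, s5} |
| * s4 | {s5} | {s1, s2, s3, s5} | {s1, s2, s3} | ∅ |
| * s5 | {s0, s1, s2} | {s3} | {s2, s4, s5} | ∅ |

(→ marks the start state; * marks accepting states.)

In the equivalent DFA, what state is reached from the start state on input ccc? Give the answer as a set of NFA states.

{s0, s1, s2, s3, s4, s5}

Start: {s0}.
δ(s0,c) = {s0, s2, s4, s5}.
Union: {s0, s2, s4, s5}.
After c: {s0, s2, s4, s5}.
δ(s0,c) = {s0, s2, s4, s5}; δ(s2,c) = ∅; δ(s4,c) = {s1, s2, s3}; δ(s5,c) = {s2, s4, s5}.
Union: {s0, s1, s2, s3, s4, s5}.
After c: {s0, s1, s2, s3, s4, s5}.
δ(s0,c) = {s0, s2, s4, s5}; δ(s1,c) = {s1, s3, s4, s5}; δ(s2,c) = ∅; δ(s3,c) = {s0, s1, s2, s3}; δ(s4,c) = {s1, s2, s3}; δ(s5,c) = {s2, s4, s5}.
Union: {s0, s1, s2, s3, s4, s5}.
After c: {s0, s1, s2, s3, s4, s5}.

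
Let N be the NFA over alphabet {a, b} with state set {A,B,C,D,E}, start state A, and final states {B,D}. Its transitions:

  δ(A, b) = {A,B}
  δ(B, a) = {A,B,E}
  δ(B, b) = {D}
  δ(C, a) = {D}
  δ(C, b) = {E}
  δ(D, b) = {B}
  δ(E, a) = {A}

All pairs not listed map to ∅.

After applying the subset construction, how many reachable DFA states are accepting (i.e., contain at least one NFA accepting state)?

3

Start state of the DFA: {A}.
{A} --a--> ∅  [new]
{A} --b--> {A,B}  [new]
∅ --a--> ∅  [seen]
∅ --b--> ∅  [seen]
{A,B} --a--> {A,B,E}  [new]
{A,B} --b--> {A,B,D}  [new]
{A,B,E} --a--> {A,B,E}  [seen]
{A,B,E} --b--> {A,B,D}  [seen]
{A,B,D} --a--> {A,B,E}  [seen]
{A,B,D} --b--> {A,B,D}  [seen]
Reachable DFA states: {A}, ∅, {A,B}, {A,B,E}, {A,B,D}.
Accepting DFA states (contain an NFA accepting state): {A,B}, {A,B,E}, {A,B,D}.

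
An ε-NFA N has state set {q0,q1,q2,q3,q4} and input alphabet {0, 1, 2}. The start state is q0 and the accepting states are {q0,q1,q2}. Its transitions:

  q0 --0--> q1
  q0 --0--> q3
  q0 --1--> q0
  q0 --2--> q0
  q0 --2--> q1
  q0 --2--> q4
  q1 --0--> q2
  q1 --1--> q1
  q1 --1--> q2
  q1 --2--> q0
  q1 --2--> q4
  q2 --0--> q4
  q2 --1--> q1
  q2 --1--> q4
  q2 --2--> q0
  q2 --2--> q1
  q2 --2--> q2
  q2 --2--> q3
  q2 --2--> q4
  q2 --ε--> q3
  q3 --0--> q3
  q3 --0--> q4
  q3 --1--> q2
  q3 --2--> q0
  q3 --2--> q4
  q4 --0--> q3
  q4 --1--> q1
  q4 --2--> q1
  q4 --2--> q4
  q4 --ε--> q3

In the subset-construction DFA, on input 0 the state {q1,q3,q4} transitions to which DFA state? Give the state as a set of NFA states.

{q2,q3,q4}

δ(q1,0) = {q2}; δ(q3,0) = {q3,q4}; δ(q4,0) = {q3}.
Union: {q2,q3,q4}.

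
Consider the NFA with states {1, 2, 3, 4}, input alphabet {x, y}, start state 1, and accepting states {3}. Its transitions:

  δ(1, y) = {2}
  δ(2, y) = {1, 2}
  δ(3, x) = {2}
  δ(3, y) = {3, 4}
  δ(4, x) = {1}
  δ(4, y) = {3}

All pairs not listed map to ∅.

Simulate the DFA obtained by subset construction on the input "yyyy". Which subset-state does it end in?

Start: {1}.
δ(1,y) = {2}.
Union: {2}.
After y: {2}.
δ(2,y) = {1, 2}.
Union: {1, 2}.
After y: {1, 2}.
δ(1,y) = {2}; δ(2,y) = {1, 2}.
Union: {1, 2}.
After y: {1, 2}.
δ(1,y) = {2}; δ(2,y) = {1, 2}.
Union: {1, 2}.
After y: {1, 2}.

{1, 2}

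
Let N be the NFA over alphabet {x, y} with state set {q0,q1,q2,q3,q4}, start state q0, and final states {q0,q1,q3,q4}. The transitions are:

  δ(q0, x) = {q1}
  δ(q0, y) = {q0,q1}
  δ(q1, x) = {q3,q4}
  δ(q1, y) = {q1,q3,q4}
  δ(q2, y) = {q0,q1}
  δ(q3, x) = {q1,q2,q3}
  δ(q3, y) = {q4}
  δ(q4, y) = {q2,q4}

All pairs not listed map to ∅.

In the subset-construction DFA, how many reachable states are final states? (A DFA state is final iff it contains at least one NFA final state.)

11

Start state of the DFA: {q0}.
{q0} --x--> {q1}  [new]
{q0} --y--> {q0,q1}  [new]
{q1} --x--> {q3,q4}  [new]
{q1} --y--> {q1,q3,q4}  [new]
{q0,q1} --x--> {q1,q3,q4}  [seen]
{q0,q1} --y--> {q0,q1,q3,q4}  [new]
{q3,q4} --x--> {q1,q2,q3}  [new]
{q3,q4} --y--> {q2,q4}  [new]
{q1,q3,q4} --x--> {q1,q2,q3,q4}  [new]
{q1,q3,q4} --y--> {q1,q2,q3,q4}  [seen]
{q0,q1,q3,q4} --x--> {q1,q2,q3,q4}  [seen]
{q0,q1,q3,q4} --y--> {q0,q1,q2,q3,q4}  [new]
{q1,q2,q3} --x--> {q1,q2,q3,q4}  [seen]
{q1,q2,q3} --y--> {q0,q1,q3,q4}  [seen]
{q2,q4} --x--> ∅  [new]
{q2,q4} --y--> {q0,q1,q2,q4}  [new]
{q1,q2,q3,q4} --x--> {q1,q2,q3,q4}  [seen]
{q1,q2,q3,q4} --y--> {q0,q1,q2,q3,q4}  [seen]
{q0,q1,q2,q3,q4} --x--> {q1,q2,q3,q4}  [seen]
{q0,q1,q2,q3,q4} --y--> {q0,q1,q2,q3,q4}  [seen]
∅ --x--> ∅  [seen]
∅ --y--> ∅  [seen]
{q0,q1,q2,q4} --x--> {q1,q3,q4}  [seen]
{q0,q1,q2,q4} --y--> {q0,q1,q2,q3,q4}  [seen]
Reachable DFA states: {q0}, {q1}, {q0,q1}, {q3,q4}, {q1,q3,q4}, {q0,q1,q3,q4}, {q1,q2,q3}, {q2,q4}, {q1,q2,q3,q4}, {q0,q1,q2,q3,q4}, ∅, {q0,q1,q2,q4}.
Accepting DFA states (contain an NFA accepting state): {q0}, {q1}, {q0,q1}, {q3,q4}, {q1,q3,q4}, {q0,q1,q3,q4}, {q1,q2,q3}, {q2,q4}, {q1,q2,q3,q4}, {q0,q1,q2,q3,q4}, {q0,q1,q2,q4}.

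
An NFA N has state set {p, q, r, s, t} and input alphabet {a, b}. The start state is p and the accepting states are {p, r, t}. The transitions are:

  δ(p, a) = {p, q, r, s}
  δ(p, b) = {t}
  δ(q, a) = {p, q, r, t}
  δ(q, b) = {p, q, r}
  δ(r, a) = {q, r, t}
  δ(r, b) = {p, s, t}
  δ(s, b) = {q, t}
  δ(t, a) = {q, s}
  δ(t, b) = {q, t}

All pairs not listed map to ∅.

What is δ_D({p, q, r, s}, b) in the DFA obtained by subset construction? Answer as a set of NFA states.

δ(p,b) = {t}; δ(q,b) = {p, q, r}; δ(r,b) = {p, s, t}; δ(s,b) = {q, t}.
Union: {p, q, r, s, t}.

{p, q, r, s, t}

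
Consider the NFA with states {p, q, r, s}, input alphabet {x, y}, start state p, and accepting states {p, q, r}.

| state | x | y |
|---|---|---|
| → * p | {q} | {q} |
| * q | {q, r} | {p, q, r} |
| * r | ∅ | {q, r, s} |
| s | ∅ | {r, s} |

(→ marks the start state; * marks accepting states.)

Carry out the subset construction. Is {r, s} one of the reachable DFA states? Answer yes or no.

no

Start state of the DFA: {p}.
{p} --x--> {q}  [new]
{p} --y--> {q}  [seen]
{q} --x--> {q, r}  [new]
{q} --y--> {p, q, r}  [new]
{q, r} --x--> {q, r}  [seen]
{q, r} --y--> {p, q, r, s}  [new]
{p, q, r} --x--> {q, r}  [seen]
{p, q, r} --y--> {p, q, r, s}  [seen]
{p, q, r, s} --x--> {q, r}  [seen]
{p, q, r, s} --y--> {p, q, r, s}  [seen]
Reachable DFA states: {p}, {q}, {q, r}, {p, q, r}, {p, q, r, s}.
{r, s} is not among them.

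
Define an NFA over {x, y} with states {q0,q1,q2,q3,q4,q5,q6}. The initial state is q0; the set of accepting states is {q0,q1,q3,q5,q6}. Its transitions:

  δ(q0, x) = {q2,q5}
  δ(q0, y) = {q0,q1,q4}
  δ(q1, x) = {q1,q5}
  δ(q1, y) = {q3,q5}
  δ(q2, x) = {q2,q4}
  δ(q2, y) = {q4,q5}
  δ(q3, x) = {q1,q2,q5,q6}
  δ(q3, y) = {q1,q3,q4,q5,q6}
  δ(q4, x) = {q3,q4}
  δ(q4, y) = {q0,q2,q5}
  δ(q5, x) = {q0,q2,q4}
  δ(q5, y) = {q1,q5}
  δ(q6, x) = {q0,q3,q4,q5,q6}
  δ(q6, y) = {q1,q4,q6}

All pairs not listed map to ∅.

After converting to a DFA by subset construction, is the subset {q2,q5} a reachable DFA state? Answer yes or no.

Start state of the DFA: {q0}.
{q0} --x--> {q2,q5}  [new]
{q0} --y--> {q0,q1,q4}  [new]
{q2,q5} --x--> {q0,q2,q4}  [new]
{q2,q5} --y--> {q1,q4,q5}  [new]
{q0,q1,q4} --x--> {q1,q2,q3,q4,q5}  [new]
{q0,q1,q4} --y--> {q0,q1,q2,q3,q4,q5}  [new]
{q0,q2,q4} --x--> {q2,q3,q4,q5}  [new]
{q0,q2,q4} --y--> {q0,q1,q2,q4,q5}  [new]
{q1,q4,q5} --x--> {q0,q1,q2,q3,q4,q5}  [seen]
{q1,q4,q5} --y--> {q0,q1,q2,q3,q5}  [new]
{q1,q2,q3,q4,q5} --x--> {q0,q1,q2,q3,q4,q5,q6}  [new]
{q1,q2,q3,q4,q5} --y--> {q0,q1,q2,q3,q4,q5,q6}  [seen]
{q0,q1,q2,q3,q4,q5} --x--> {q0,q1,q2,q3,q4,q5,q6}  [seen]
{q0,q1,q2,q3,q4,q5} --y--> {q0,q1,q2,q3,q4,q5,q6}  [seen]
{q2,q3,q4,q5} --x--> {q0,q1,q2,q3,q4,q5,q6}  [seen]
{q2,q3,q4,q5} --y--> {q0,q1,q2,q3,q4,q5,q6}  [seen]
{q0,q1,q2,q4,q5} --x--> {q0,q1,q2,q3,q4,q5}  [seen]
{q0,q1,q2,q4,q5} --y--> {q0,q1,q2,q3,q4,q5}  [seen]
{q0,q1,q2,q3,q5} --x--> {q0,q1,q2,q4,q5,q6}  [new]
{q0,q1,q2,q3,q5} --y--> {q0,q1,q3,q4,q5,q6}  [new]
{q0,q1,q2,q3,q4,q5,q6} --x--> {q0,q1,q2,q3,q4,q5,q6}  [seen]
{q0,q1,q2,q3,q4,q5,q6} --y--> {q0,q1,q2,q3,q4,q5,q6}  [seen]
{q0,q1,q2,q4,q5,q6} --x--> {q0,q1,q2,q3,q4,q5,q6}  [seen]
{q0,q1,q2,q4,q5,q6} --y--> {q0,q1,q2,q3,q4,q5,q6}  [seen]
{q0,q1,q3,q4,q5,q6} --x--> {q0,q1,q2,q3,q4,q5,q6}  [seen]
{q0,q1,q3,q4,q5,q6} --y--> {q0,q1,q2,q3,q4,q5,q6}  [seen]
Reachable DFA states: {q0}, {q2,q5}, {q0,q1,q4}, {q0,q2,q4}, {q1,q4,q5}, {q1,q2,q3,q4,q5}, {q0,q1,q2,q3,q4,q5}, {q2,q3,q4,q5}, {q0,q1,q2,q4,q5}, {q0,q1,q2,q3,q5}, {q0,q1,q2,q3,q4,q5,q6}, {q0,q1,q2,q4,q5,q6}, {q0,q1,q3,q4,q5,q6}.
{q2,q5} is among them.

yes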